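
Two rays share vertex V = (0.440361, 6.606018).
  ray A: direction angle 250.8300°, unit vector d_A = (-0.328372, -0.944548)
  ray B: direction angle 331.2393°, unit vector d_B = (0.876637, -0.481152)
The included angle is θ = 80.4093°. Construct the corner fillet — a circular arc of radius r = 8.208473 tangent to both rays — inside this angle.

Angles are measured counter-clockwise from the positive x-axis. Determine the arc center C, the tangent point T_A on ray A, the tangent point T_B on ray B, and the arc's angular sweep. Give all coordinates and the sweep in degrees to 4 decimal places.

bisector direction at 291.0347° = (0.358932,-0.933364)
center distance |VC| = r/sin(θ/2) = 8.208473/sin(40.2047°) = 12.716069
C = V + |VC|·bis = (5.0046,-5.2627)
T_A = V + ((C−V)·d_A)·d_A = V + 9.7118·d_A = (-2.7487,-2.5673)
T_B = V + ((C−V)·d_B)·d_B = V + 9.7118·d_B = (8.9541,1.9332)
sweep = 180° − θ = 99.5907°

center=(5.0046,-5.2627) T_A=(-2.7487,-2.5673) T_B=(8.9541,1.9332) sweep=99.5907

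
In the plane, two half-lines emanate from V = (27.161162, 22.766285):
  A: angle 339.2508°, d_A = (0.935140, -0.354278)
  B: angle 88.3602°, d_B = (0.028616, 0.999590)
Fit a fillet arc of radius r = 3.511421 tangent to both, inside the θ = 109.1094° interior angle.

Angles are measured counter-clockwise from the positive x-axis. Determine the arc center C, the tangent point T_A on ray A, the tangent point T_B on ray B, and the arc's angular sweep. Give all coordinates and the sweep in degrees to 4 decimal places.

center=(30.7427,25.1644) T_A=(29.4987,21.8807) T_B=(27.2327,25.2649) sweep=70.8906

bisector direction at 33.8055° = (0.830931,0.556375)
center distance |VC| = r/sin(θ/2) = 3.511421/sin(54.5547°) = 4.310240
C = V + |VC|·bis = (30.7427,25.1644)
T_A = V + ((C−V)·d_A)·d_A = V + 2.4996·d_A = (29.4987,21.8807)
T_B = V + ((C−V)·d_B)·d_B = V + 2.4996·d_B = (27.2327,25.2649)
sweep = 180° − θ = 70.8906°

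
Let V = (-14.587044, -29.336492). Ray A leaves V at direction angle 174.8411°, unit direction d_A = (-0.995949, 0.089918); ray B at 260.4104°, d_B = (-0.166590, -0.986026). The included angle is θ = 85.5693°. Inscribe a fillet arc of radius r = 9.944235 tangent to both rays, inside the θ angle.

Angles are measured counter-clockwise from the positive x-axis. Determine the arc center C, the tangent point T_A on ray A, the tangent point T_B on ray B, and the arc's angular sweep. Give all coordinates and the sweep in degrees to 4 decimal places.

bisector direction at 217.6258° = (-0.792015,-0.610501)
center distance |VC| = r/sin(θ/2) = 9.944235/sin(42.7846°) = 14.640136
C = V + |VC|·bis = (-26.1823,-38.2743)
T_A = V + ((C−V)·d_A)·d_A = V + 10.7446·d_A = (-25.2881,-28.3704)
T_B = V + ((C−V)·d_B)·d_B = V + 10.7446·d_B = (-16.3770,-39.9309)
sweep = 180° − θ = 94.4307°

center=(-26.1823,-38.2743) T_A=(-25.2881,-28.3704) T_B=(-16.3770,-39.9309) sweep=94.4307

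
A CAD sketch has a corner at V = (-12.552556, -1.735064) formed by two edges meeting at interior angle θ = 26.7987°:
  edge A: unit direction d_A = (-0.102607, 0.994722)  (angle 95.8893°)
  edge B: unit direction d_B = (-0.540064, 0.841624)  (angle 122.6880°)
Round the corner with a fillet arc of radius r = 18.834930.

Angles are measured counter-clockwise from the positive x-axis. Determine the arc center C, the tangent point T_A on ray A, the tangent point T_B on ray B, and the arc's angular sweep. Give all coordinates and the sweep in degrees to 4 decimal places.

center=(-39.4007,74.9798) T_A=(-20.6651,76.9124) T_B=(-55.2526,64.8077) sweep=153.2013

bisector direction at 109.2887° = (-0.330327,0.943866)
center distance |VC| = r/sin(θ/2) = 18.834930/sin(13.3994°) = 81.277227
C = V + |VC|·bis = (-39.4007,74.9798)
T_A = V + ((C−V)·d_A)·d_A = V + 79.0647·d_A = (-20.6651,76.9124)
T_B = V + ((C−V)·d_B)·d_B = V + 79.0647·d_B = (-55.2526,64.8077)
sweep = 180° − θ = 153.2013°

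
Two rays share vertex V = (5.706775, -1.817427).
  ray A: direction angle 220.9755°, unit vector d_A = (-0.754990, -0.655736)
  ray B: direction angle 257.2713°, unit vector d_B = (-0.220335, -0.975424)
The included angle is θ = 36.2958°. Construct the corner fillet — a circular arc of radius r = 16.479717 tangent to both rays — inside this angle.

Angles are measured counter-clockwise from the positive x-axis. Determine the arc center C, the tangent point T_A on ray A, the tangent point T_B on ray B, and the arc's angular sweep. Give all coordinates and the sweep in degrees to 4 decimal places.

center=(-21.4458,-47.2282) T_A=(-32.2521,-34.7861) T_B=(-5.3711,-50.8592) sweep=143.7042

bisector direction at 239.1234° = (-0.513191,-0.858275)
center distance |VC| = r/sin(θ/2) = 16.479717/sin(18.1479°) = 52.909320
C = V + |VC|·bis = (-21.4458,-47.2282)
T_A = V + ((C−V)·d_A)·d_A = V + 50.2774·d_A = (-32.2521,-34.7861)
T_B = V + ((C−V)·d_B)·d_B = V + 50.2774·d_B = (-5.3711,-50.8592)
sweep = 180° − θ = 143.7042°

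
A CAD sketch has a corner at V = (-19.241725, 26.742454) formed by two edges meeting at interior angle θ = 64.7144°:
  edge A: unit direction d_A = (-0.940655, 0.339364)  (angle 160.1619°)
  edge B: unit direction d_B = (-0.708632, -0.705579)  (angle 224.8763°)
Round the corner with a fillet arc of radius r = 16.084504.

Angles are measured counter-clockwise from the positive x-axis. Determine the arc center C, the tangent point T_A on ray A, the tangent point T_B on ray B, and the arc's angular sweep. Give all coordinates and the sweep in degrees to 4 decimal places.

center=(-48.5807,20.2279) T_A=(-43.1222,35.3579) T_B=(-37.2318,8.8299) sweep=115.2856

bisector direction at 192.5191° = (-0.976224,-0.216765)
center distance |VC| = r/sin(θ/2) = 16.084504/sin(32.3572°) = 30.053487
C = V + |VC|·bis = (-48.5807,20.2279)
T_A = V + ((C−V)·d_A)·d_A = V + 25.3870·d_A = (-43.1222,35.3579)
T_B = V + ((C−V)·d_B)·d_B = V + 25.3870·d_B = (-37.2318,8.8299)
sweep = 180° − θ = 115.2856°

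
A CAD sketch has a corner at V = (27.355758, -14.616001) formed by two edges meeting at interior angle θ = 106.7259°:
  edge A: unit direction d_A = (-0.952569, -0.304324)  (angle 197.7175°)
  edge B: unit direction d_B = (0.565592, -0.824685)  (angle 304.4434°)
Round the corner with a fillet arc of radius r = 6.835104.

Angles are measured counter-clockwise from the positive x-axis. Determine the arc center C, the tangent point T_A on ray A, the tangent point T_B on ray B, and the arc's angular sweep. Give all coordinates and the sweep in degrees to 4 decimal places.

bisector direction at 251.0805° = (-0.324240,-0.945975)
center distance |VC| = r/sin(θ/2) = 6.835104/sin(53.3629°) = 8.517988
C = V + |VC|·bis = (24.5939,-22.6738)
T_A = V + ((C−V)·d_A)·d_A = V + 5.0831·d_A = (22.5138,-16.1629)
T_B = V + ((C−V)·d_B)·d_B = V + 5.0831·d_B = (30.2307,-18.8079)
sweep = 180° − θ = 73.2741°

center=(24.5939,-22.6738) T_A=(22.5138,-16.1629) T_B=(30.2307,-18.8079) sweep=73.2741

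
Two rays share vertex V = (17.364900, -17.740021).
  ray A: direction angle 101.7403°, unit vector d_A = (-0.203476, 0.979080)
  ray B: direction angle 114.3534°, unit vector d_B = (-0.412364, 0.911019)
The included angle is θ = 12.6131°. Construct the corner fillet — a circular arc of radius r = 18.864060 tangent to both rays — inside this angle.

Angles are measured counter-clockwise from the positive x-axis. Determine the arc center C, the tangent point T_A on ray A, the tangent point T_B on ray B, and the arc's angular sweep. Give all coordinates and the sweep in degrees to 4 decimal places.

center=(-35.8358,145.5404) T_A=(-17.3663,149.3788) T_B=(-53.0213,137.7615) sweep=167.3869

bisector direction at 108.0469° = (-0.309795,0.950804)
center distance |VC| = r/sin(θ/2) = 18.864060/sin(6.3065°) = 171.728848
C = V + |VC|·bis = (-35.8358,145.5404)
T_A = V + ((C−V)·d_A)·d_A = V + 170.6896·d_A = (-17.3663,149.3788)
T_B = V + ((C−V)·d_B)·d_B = V + 170.6896·d_B = (-53.0213,137.7615)
sweep = 180° − θ = 167.3869°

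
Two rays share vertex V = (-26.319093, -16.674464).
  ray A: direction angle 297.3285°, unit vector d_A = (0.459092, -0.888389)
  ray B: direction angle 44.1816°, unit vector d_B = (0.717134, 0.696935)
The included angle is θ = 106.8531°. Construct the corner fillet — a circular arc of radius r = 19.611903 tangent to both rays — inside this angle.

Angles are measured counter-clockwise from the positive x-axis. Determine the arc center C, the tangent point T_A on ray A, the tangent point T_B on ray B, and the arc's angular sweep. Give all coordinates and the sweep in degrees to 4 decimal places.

bisector direction at 350.7550° = (0.987011,-0.160656)
center distance |VC| = r/sin(θ/2) = 19.611903/sin(53.4265°) = 24.420443
C = V + |VC|·bis = (-2.2159,-20.5977)
T_A = V + ((C−V)·d_A)·d_A = V + 14.5510·d_A = (-19.6389,-29.6014)
T_B = V + ((C−V)·d_B)·d_B = V + 14.5510·d_B = (-15.8841,-6.5334)
sweep = 180° − θ = 73.1469°

center=(-2.2159,-20.5977) T_A=(-19.6389,-29.6014) T_B=(-15.8841,-6.5334) sweep=73.1469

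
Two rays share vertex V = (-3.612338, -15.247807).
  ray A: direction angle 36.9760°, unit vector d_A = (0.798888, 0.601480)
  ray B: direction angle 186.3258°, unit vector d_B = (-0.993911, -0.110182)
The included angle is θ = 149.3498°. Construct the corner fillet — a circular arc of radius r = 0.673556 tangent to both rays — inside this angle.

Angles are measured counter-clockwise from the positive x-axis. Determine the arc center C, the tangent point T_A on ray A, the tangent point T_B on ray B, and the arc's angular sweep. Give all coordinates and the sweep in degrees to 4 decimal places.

bisector direction at 111.6509° = (-0.368950,0.929449)
center distance |VC| = r/sin(θ/2) = 0.673556/sin(74.6749°) = 0.698390
C = V + |VC|·bis = (-3.8700,-14.5987)
T_A = V + ((C−V)·d_A)·d_A = V + 0.1846·d_A = (-3.4649,-15.1368)
T_B = V + ((C−V)·d_B)·d_B = V + 0.1846·d_B = (-3.7958,-15.2681)
sweep = 180° − θ = 30.6502°

center=(-3.8700,-14.5987) T_A=(-3.4649,-15.1368) T_B=(-3.7958,-15.2681) sweep=30.6502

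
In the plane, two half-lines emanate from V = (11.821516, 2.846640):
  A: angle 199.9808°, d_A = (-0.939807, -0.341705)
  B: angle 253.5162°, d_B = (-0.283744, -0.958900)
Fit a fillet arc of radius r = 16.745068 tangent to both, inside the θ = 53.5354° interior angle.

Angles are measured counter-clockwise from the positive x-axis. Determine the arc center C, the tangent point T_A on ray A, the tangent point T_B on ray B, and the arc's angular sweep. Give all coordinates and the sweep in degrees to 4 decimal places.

center=(-13.6545,-24.2338) T_A=(-19.3764,-8.4966) T_B=(2.4023,-28.9851) sweep=126.4646

bisector direction at 226.7485° = (-0.685202,-0.728353)
center distance |VC| = r/sin(θ/2) = 16.745068/sin(26.7677°) = 37.180338
C = V + |VC|·bis = (-13.6545,-24.2338)
T_A = V + ((C−V)·d_A)·d_A = V + 33.1961·d_A = (-19.3764,-8.4966)
T_B = V + ((C−V)·d_B)·d_B = V + 33.1961·d_B = (2.4023,-28.9851)
sweep = 180° − θ = 126.4646°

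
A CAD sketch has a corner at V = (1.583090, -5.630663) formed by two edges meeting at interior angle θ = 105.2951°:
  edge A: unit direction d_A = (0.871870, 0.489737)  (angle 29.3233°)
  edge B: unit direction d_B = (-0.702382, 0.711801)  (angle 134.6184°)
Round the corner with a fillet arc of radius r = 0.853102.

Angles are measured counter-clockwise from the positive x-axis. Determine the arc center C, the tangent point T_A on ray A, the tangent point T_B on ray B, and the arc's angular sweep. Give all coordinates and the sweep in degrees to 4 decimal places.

bisector direction at 81.9708° = (0.139677,0.990197)
center distance |VC| = r/sin(θ/2) = 0.853102/sin(52.6476°) = 1.073194
C = V + |VC|·bis = (1.7330,-4.5680)
T_A = V + ((C−V)·d_A)·d_A = V + 0.6511·d_A = (2.1508,-5.3118)
T_B = V + ((C−V)·d_B)·d_B = V + 0.6511·d_B = (1.1258,-5.1672)
sweep = 180° − θ = 74.7049°

center=(1.7330,-4.5680) T_A=(2.1508,-5.3118) T_B=(1.1258,-5.1672) sweep=74.7049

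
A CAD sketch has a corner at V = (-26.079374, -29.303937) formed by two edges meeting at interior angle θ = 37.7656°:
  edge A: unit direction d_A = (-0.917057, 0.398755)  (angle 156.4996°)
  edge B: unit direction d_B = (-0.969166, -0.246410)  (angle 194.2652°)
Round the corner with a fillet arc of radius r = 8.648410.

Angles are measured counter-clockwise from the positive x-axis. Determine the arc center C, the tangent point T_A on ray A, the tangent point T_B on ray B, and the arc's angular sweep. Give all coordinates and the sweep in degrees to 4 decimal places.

center=(-52.7155,-27.1526) T_A=(-49.2669,-19.2215) T_B=(-50.5844,-35.5344) sweep=142.2344

bisector direction at 175.3824° = (-0.996754,0.080505)
center distance |VC| = r/sin(θ/2) = 8.648410/sin(18.8828°) = 26.722861
C = V + |VC|·bis = (-52.7155,-27.1526)
T_A = V + ((C−V)·d_A)·d_A = V + 25.2847·d_A = (-49.2669,-19.2215)
T_B = V + ((C−V)·d_B)·d_B = V + 25.2847·d_B = (-50.5844,-35.5344)
sweep = 180° − θ = 142.2344°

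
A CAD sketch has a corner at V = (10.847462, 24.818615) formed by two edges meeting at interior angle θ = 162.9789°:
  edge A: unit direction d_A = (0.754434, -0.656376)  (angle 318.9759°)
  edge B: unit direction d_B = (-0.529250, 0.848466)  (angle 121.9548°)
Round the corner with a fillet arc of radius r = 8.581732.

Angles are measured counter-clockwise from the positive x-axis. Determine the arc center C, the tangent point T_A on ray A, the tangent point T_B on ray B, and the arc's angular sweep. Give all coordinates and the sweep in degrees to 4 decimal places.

center=(17.4491,30.4501) T_A=(11.8163,23.9757) T_B=(10.1678,25.9082) sweep=17.0211

bisector direction at 40.4654° = (0.760799,0.648988)
center distance |VC| = r/sin(θ/2) = 8.581732/sin(81.4895°) = 8.677281
C = V + |VC|·bis = (17.4491,30.4501)
T_A = V + ((C−V)·d_A)·d_A = V + 1.2842·d_A = (11.8163,23.9757)
T_B = V + ((C−V)·d_B)·d_B = V + 1.2842·d_B = (10.1678,25.9082)
sweep = 180° − θ = 17.0211°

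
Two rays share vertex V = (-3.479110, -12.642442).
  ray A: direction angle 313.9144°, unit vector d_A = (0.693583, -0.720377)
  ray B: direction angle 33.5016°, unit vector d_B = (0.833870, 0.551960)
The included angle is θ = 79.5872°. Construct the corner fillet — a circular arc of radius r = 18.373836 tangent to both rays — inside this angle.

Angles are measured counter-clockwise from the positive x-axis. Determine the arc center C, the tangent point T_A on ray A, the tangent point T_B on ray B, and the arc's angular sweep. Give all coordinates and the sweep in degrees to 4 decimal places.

center=(25.0560,-15.7887) T_A=(11.8199,-28.5325) T_B=(14.9144,-0.4673) sweep=100.4128

bisector direction at 353.7080° = (0.993976,-0.109596)
center distance |VC| = r/sin(θ/2) = 18.373836/sin(39.7936°) = 28.708048
C = V + |VC|·bis = (25.0560,-15.7887)
T_A = V + ((C−V)·d_A)·d_A = V + 22.0580·d_A = (11.8199,-28.5325)
T_B = V + ((C−V)·d_B)·d_B = V + 22.0580·d_B = (14.9144,-0.4673)
sweep = 180° − θ = 100.4128°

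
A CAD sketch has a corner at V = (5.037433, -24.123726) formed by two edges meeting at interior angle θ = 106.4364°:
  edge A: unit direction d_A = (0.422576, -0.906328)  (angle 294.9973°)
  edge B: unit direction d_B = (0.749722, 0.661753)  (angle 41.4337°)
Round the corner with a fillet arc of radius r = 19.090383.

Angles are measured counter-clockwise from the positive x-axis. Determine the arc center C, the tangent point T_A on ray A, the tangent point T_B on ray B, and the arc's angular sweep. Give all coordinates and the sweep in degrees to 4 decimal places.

bisector direction at 348.2155° = (0.978923,-0.204231)
center distance |VC| = r/sin(θ/2) = 19.090383/sin(53.2182°) = 23.835520
C = V + |VC|·bis = (28.3706,-28.9917)
T_A = V + ((C−V)·d_A)·d_A = V + 14.2720·d_A = (11.0684,-37.0588)
T_B = V + ((C−V)·d_B)·d_B = V + 14.2720·d_B = (15.7374,-14.6792)
sweep = 180° − θ = 73.5636°

center=(28.3706,-28.9917) T_A=(11.0684,-37.0588) T_B=(15.7374,-14.6792) sweep=73.5636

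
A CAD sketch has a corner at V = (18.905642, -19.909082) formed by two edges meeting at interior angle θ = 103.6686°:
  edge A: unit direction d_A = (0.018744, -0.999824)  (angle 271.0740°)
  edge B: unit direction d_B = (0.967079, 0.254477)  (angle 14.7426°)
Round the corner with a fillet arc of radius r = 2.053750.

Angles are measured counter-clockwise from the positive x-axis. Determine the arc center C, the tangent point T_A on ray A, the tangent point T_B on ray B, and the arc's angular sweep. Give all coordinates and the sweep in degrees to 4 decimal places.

bisector direction at 322.9083° = (0.797671,-0.603092)
center distance |VC| = r/sin(θ/2) = 2.053750/sin(51.8343°) = 2.612159
C = V + |VC|·bis = (20.9893,-21.4845)
T_A = V + ((C−V)·d_A)·d_A = V + 1.6142·d_A = (18.9359,-21.5230)
T_B = V + ((C−V)·d_B)·d_B = V + 1.6142·d_B = (20.4667,-19.4983)
sweep = 180° − θ = 76.3314°

center=(20.9893,-21.4845) T_A=(18.9359,-21.5230) T_B=(20.4667,-19.4983) sweep=76.3314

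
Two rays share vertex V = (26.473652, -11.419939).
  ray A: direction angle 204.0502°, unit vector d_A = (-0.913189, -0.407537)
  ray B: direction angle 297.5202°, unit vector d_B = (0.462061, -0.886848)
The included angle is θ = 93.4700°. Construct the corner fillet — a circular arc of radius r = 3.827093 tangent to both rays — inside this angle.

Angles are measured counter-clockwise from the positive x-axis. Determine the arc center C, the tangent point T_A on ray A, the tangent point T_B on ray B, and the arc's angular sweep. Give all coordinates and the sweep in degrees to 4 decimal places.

center=(24.7440,-16.3828) T_A=(23.1843,-12.8879) T_B=(28.1380,-14.6144) sweep=86.5300

bisector direction at 250.7852° = (-0.329111,-0.944291)
center distance |VC| = r/sin(θ/2) = 3.827093/sin(46.7350°) = 5.255613
C = V + |VC|·bis = (24.7440,-16.3828)
T_A = V + ((C−V)·d_A)·d_A = V + 3.6021·d_A = (23.1843,-12.8879)
T_B = V + ((C−V)·d_B)·d_B = V + 3.6021·d_B = (28.1380,-14.6144)
sweep = 180° − θ = 86.5300°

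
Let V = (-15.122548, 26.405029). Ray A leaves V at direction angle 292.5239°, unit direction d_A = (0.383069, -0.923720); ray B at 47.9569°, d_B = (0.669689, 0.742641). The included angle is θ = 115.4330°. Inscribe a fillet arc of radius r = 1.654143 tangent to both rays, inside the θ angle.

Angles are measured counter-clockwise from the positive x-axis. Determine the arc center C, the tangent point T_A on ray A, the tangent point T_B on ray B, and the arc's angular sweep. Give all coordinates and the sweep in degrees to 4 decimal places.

center=(-13.1943,26.0734) T_A=(-14.7222,25.4397) T_B=(-14.4227,27.1811) sweep=64.5670

bisector direction at 350.2404° = (0.985528,-0.169515)
center distance |VC| = r/sin(θ/2) = 1.654143/sin(57.7165°) = 1.956603
C = V + |VC|·bis = (-13.1943,26.0734)
T_A = V + ((C−V)·d_A)·d_A = V + 1.0450·d_A = (-14.7222,25.4397)
T_B = V + ((C−V)·d_B)·d_B = V + 1.0450·d_B = (-14.4227,27.1811)
sweep = 180° − θ = 64.5670°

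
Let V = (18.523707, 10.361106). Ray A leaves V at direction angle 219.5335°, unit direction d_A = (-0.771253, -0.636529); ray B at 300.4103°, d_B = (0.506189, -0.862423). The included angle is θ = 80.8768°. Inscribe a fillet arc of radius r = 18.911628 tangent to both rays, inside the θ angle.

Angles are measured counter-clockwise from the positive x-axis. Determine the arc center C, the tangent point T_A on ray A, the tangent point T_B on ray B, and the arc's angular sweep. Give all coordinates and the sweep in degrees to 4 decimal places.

center=(13.4467,-18.3497) T_A=(1.4089,-3.7641) T_B=(29.7565,-8.7769) sweep=99.1232

bisector direction at 259.9719° = (-0.174131,-0.984722)
center distance |VC| = r/sin(θ/2) = 18.911628/sin(40.4384°) = 29.156258
C = V + |VC|·bis = (13.4467,-18.3497)
T_A = V + ((C−V)·d_A)·d_A = V + 22.1909·d_A = (1.4089,-3.7641)
T_B = V + ((C−V)·d_B)·d_B = V + 22.1909·d_B = (29.7565,-8.7769)
sweep = 180° − θ = 99.1232°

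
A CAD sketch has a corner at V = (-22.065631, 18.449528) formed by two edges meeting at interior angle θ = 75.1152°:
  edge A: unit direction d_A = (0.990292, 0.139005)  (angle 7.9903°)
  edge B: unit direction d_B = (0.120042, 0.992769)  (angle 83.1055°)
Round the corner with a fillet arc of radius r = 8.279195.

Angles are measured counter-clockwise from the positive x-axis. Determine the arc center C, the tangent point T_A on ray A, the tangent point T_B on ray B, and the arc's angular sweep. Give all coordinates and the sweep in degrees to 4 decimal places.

bisector direction at 45.5479° = (0.700313,0.713836)
center distance |VC| = r/sin(θ/2) = 8.279195/sin(37.5576°) = 13.582277
C = V + |VC|·bis = (-12.5538,28.1450)
T_A = V + ((C−V)·d_A)·d_A = V + 10.7672·d_A = (-11.4029,19.9462)
T_B = V + ((C−V)·d_B)·d_B = V + 10.7672·d_B = (-20.7731,29.1389)
sweep = 180° − θ = 104.8848°

center=(-12.5538,28.1450) T_A=(-11.4029,19.9462) T_B=(-20.7731,29.1389) sweep=104.8848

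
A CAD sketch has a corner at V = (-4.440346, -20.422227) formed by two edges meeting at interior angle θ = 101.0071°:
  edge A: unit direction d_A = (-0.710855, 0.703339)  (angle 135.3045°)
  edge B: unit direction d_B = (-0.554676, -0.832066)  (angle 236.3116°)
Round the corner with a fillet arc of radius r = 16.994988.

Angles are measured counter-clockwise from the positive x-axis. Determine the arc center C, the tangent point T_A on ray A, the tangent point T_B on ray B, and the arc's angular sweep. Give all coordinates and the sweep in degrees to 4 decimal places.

center=(-26.3511,-22.6510) T_A=(-14.3979,-10.5700) T_B=(-12.2101,-32.0777) sweep=78.9929

bisector direction at 185.8080° = (-0.994867,-0.101196)
center distance |VC| = r/sin(θ/2) = 16.994988/sin(50.5035°) = 22.023819
C = V + |VC|·bis = (-26.3511,-22.6510)
T_A = V + ((C−V)·d_A)·d_A = V + 14.0078·d_A = (-14.3979,-10.5700)
T_B = V + ((C−V)·d_B)·d_B = V + 14.0078·d_B = (-12.2101,-32.0777)
sweep = 180° − θ = 78.9929°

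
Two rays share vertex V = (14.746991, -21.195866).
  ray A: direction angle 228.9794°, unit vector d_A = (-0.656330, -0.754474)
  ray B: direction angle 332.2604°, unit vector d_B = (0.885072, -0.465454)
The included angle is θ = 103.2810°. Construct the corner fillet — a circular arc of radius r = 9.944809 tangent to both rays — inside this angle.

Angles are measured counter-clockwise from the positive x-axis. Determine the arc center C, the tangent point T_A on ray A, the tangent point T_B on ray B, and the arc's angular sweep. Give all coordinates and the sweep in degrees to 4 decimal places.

center=(17.0843,-33.6612) T_A=(9.5812,-27.1341) T_B=(21.7131,-24.8593) sweep=76.7190

bisector direction at 280.6199° = (0.184293,-0.982871)
center distance |VC| = r/sin(θ/2) = 9.944809/sin(51.6405°) = 12.682565
C = V + |VC|·bis = (17.0843,-33.6612)
T_A = V + ((C−V)·d_A)·d_A = V + 7.8707·d_A = (9.5812,-27.1341)
T_B = V + ((C−V)·d_B)·d_B = V + 7.8707·d_B = (21.7131,-24.8593)
sweep = 180° − θ = 76.7190°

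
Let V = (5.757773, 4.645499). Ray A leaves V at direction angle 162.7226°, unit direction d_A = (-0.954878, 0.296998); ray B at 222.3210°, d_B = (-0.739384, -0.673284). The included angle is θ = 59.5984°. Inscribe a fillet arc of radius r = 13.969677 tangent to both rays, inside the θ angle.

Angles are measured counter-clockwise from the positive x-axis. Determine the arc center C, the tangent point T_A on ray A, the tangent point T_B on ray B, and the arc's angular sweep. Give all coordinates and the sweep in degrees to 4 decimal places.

bisector direction at 192.5218° = (-0.976214,-0.216811)
center distance |VC| = r/sin(θ/2) = 13.969677/sin(29.7992°) = 28.110160
C = V + |VC|·bis = (-21.6837,-1.4491)
T_A = V + ((C−V)·d_A)·d_A = V + 24.3932·d_A = (-17.5348,11.8902)
T_B = V + ((C−V)·d_B)·d_B = V + 24.3932·d_B = (-12.2782,-11.7781)
sweep = 180° − θ = 120.4016°

center=(-21.6837,-1.4491) T_A=(-17.5348,11.8902) T_B=(-12.2782,-11.7781) sweep=120.4016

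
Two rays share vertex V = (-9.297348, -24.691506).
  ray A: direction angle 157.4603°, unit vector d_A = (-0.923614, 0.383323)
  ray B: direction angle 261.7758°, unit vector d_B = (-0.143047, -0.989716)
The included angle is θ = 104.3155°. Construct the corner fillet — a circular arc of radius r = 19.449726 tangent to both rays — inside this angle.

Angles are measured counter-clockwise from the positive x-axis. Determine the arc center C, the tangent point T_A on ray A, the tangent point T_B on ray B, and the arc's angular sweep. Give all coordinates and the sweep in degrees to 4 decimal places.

center=(-30.7085,-36.8636) T_A=(-23.2529,-18.8996) T_B=(-11.4588,-39.6459) sweep=75.6845

bisector direction at 209.6180° = (-0.869339,-0.494216)
center distance |VC| = r/sin(θ/2) = 19.449726/sin(52.1578°) = 24.629171
C = V + |VC|·bis = (-30.7085,-36.8636)
T_A = V + ((C−V)·d_A)·d_A = V + 15.1097·d_A = (-23.2529,-18.8996)
T_B = V + ((C−V)·d_B)·d_B = V + 15.1097·d_B = (-11.4588,-39.6459)
sweep = 180° − θ = 75.6845°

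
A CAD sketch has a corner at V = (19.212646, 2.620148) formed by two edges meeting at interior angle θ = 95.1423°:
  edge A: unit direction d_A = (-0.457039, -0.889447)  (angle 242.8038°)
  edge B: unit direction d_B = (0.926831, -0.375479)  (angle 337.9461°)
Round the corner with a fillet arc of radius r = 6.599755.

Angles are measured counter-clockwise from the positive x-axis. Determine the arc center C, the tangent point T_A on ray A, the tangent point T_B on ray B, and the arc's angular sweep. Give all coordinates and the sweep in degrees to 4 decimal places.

center=(22.3257,-5.7618) T_A=(16.4556,-2.7454) T_B=(24.8038,0.3551) sweep=84.8577

bisector direction at 290.3750° = (0.348162,-0.937434)
center distance |VC| = r/sin(θ/2) = 6.599755/sin(47.5712°) = 8.941355
C = V + |VC|·bis = (22.3257,-5.7618)
T_A = V + ((C−V)·d_A)·d_A = V + 6.0325·d_A = (16.4556,-2.7454)
T_B = V + ((C−V)·d_B)·d_B = V + 6.0325·d_B = (24.8038,0.3551)
sweep = 180° − θ = 84.8577°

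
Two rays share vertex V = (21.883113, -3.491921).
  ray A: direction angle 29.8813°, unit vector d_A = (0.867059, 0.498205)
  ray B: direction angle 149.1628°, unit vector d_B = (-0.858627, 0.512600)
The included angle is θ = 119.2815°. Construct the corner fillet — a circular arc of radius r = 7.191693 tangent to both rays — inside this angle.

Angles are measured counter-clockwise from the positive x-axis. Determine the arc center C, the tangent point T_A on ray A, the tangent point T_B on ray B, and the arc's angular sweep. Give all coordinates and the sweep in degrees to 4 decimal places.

bisector direction at 89.5220° = (0.008342,0.999965)
center distance |VC| = r/sin(θ/2) = 7.191693/sin(59.6407°) = 8.334587
C = V + |VC|·bis = (21.9526,4.8424)
T_A = V + ((C−V)·d_A)·d_A = V + 4.2125·d_A = (25.5356,-1.3932)
T_B = V + ((C−V)·d_B)·d_B = V + 4.2125·d_B = (18.2662,-1.3326)
sweep = 180° − θ = 60.7185°

center=(21.9526,4.8424) T_A=(25.5356,-1.3932) T_B=(18.2662,-1.3326) sweep=60.7185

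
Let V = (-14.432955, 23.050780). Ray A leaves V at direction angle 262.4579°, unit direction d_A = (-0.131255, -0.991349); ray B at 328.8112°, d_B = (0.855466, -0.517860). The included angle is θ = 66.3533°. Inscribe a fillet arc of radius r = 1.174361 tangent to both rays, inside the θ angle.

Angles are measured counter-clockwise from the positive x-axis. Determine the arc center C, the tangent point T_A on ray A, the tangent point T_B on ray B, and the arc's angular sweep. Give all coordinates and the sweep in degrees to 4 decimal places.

center=(-13.5045,21.1160) T_A=(-14.6687,21.2701) T_B=(-12.8964,22.1206) sweep=113.6467

bisector direction at 295.6345° = (0.432629,-0.901572)
center distance |VC| = r/sin(θ/2) = 1.174361/sin(33.1767°) = 2.146041
C = V + |VC|·bis = (-13.5045,21.1160)
T_A = V + ((C−V)·d_A)·d_A = V + 1.7962·d_A = (-14.6687,21.2701)
T_B = V + ((C−V)·d_B)·d_B = V + 1.7962·d_B = (-12.8964,22.1206)
sweep = 180° − θ = 113.6467°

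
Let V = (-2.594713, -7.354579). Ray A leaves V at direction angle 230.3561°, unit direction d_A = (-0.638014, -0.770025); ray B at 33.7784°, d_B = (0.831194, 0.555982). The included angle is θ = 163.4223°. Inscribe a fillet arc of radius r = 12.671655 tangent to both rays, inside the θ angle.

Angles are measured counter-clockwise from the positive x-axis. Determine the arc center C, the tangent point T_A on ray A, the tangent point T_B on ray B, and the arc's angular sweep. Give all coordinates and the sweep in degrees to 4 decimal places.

center=(5.9850,-16.8608) T_A=(-3.7725,-8.7761) T_B=(-1.0603,-6.3282) sweep=16.5777

bisector direction at 312.0673° = (0.670002,-0.742359)
center distance |VC| = r/sin(θ/2) = 12.671655/sin(81.7112°) = 12.805422
C = V + |VC|·bis = (5.9850,-16.8608)
T_A = V + ((C−V)·d_A)·d_A = V + 1.8461·d_A = (-3.7725,-8.7761)
T_B = V + ((C−V)·d_B)·d_B = V + 1.8461·d_B = (-1.0603,-6.3282)
sweep = 180° − θ = 16.5777°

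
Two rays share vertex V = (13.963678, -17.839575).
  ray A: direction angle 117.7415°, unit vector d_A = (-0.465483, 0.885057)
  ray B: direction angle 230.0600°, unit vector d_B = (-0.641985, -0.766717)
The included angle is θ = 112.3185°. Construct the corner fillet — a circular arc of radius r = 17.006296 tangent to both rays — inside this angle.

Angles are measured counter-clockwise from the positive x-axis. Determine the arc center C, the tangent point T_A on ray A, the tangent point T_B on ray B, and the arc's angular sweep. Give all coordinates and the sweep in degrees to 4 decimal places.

center=(-6.3954,-15.6641) T_A=(8.6561,-7.7479) T_B=(6.6436,-26.5819) sweep=67.6815

bisector direction at 173.9008° = (-0.994339,0.106251)
center distance |VC| = r/sin(θ/2) = 17.006296/sin(56.1593°) = 20.474993
C = V + |VC|·bis = (-6.3954,-15.6641)
T_A = V + ((C−V)·d_A)·d_A = V + 11.4022·d_A = (8.6561,-7.7479)
T_B = V + ((C−V)·d_B)·d_B = V + 11.4022·d_B = (6.6436,-26.5819)
sweep = 180° − θ = 67.6815°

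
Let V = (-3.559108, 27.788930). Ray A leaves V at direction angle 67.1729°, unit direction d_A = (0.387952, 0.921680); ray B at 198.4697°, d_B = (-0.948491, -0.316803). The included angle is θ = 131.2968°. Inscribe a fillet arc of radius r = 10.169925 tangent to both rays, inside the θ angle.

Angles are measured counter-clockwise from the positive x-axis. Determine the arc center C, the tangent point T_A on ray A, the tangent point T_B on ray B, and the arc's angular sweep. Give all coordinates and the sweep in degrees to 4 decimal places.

center=(-11.1468,35.9768) T_A=(-1.7734,32.0314) T_B=(-7.9249,26.3307) sweep=48.7032

bisector direction at 132.8213° = (-0.679714,0.733477)
center distance |VC| = r/sin(θ/2) = 10.169925/sin(65.6484°) = 11.163078
C = V + |VC|·bis = (-11.1468,35.9768)
T_A = V + ((C−V)·d_A)·d_A = V + 4.6029·d_A = (-1.7734,32.0314)
T_B = V + ((C−V)·d_B)·d_B = V + 4.6029·d_B = (-7.9249,26.3307)
sweep = 180° − θ = 48.7032°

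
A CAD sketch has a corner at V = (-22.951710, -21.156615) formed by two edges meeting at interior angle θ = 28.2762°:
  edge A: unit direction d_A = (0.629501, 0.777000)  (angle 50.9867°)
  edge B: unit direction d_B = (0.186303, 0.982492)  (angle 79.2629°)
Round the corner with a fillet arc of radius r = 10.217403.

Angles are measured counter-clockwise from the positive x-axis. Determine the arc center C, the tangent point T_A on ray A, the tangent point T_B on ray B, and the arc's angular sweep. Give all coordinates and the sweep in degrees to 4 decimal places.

center=(-5.3562,16.7927) T_A=(2.5827,10.3608) T_B=(-15.3947,18.6962) sweep=151.7238

bisector direction at 65.1248° = (0.420643,0.907226)
center distance |VC| = r/sin(θ/2) = 10.217403/sin(14.1381°) = 41.830048
C = V + |VC|·bis = (-5.3562,16.7927)
T_A = V + ((C−V)·d_A)·d_A = V + 40.5630·d_A = (2.5827,10.3608)
T_B = V + ((C−V)·d_B)·d_B = V + 40.5630·d_B = (-15.3947,18.6962)
sweep = 180° − θ = 151.7238°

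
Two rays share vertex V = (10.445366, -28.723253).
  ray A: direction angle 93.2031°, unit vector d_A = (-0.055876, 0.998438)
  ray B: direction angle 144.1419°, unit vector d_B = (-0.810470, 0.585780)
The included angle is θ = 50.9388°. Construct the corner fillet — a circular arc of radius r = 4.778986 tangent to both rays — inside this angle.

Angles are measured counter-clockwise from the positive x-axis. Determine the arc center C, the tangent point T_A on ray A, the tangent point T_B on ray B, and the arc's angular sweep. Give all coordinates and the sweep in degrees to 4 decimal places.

center=(5.1132,-18.9728) T_A=(9.8848,-18.7058) T_B=(2.3138,-22.8460) sweep=129.0612

bisector direction at 118.6725° = (-0.479802,0.877377)
center distance |VC| = r/sin(θ/2) = 4.778986/sin(25.4694°) = 11.113172
C = V + |VC|·bis = (5.1132,-18.9728)
T_A = V + ((C−V)·d_A)·d_A = V + 10.0331·d_A = (9.8848,-18.7058)
T_B = V + ((C−V)·d_B)·d_B = V + 10.0331·d_B = (2.3138,-22.8460)
sweep = 180° − θ = 129.0612°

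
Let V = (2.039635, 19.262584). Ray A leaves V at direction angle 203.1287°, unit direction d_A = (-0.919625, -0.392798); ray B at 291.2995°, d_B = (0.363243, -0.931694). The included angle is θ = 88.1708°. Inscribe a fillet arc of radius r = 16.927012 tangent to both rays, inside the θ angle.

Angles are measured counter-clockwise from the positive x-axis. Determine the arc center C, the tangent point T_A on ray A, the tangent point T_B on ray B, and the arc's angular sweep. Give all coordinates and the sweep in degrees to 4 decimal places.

bisector direction at 247.2141° = (-0.387289,-0.921958)
center distance |VC| = r/sin(θ/2) = 16.927012/sin(44.0854°) = 24.329865
C = V + |VC|·bis = (-7.3830,-3.1685)
T_A = V + ((C−V)·d_A)·d_A = V + 17.4762·d_A = (-14.0319,12.3980)
T_B = V + ((C−V)·d_B)·d_B = V + 17.4762·d_B = (8.3878,2.9801)
sweep = 180° − θ = 91.8292°

center=(-7.3830,-3.1685) T_A=(-14.0319,12.3980) T_B=(8.3878,2.9801) sweep=91.8292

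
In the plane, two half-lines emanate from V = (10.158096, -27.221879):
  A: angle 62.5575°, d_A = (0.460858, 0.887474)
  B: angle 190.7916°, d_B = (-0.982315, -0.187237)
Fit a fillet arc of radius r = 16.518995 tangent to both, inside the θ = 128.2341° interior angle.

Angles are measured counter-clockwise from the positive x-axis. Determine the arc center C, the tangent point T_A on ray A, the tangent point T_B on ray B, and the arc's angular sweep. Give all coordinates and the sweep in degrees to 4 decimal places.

bisector direction at 126.6746° = (-0.597269,0.802041)
center distance |VC| = r/sin(θ/2) = 16.518995/sin(64.1171°) = 18.360810
C = V + |VC|·bis = (-0.8082,-12.4958)
T_A = V + ((C−V)·d_A)·d_A = V + 8.0151·d_A = (13.8519,-20.1087)
T_B = V + ((C−V)·d_B)·d_B = V + 8.0151·d_B = (2.2847,-28.7226)
sweep = 180° − θ = 51.7659°

center=(-0.8082,-12.4958) T_A=(13.8519,-20.1087) T_B=(2.2847,-28.7226) sweep=51.7659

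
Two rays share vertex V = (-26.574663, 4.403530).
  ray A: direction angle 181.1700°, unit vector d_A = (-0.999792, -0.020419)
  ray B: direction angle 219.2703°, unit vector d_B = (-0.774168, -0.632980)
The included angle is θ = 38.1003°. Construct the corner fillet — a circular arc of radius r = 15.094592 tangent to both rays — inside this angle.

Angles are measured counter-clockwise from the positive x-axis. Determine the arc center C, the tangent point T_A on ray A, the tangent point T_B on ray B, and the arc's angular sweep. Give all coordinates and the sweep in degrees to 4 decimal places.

bisector direction at 200.2201° = (-0.938372,-0.345628)
center distance |VC| = r/sin(θ/2) = 15.094592/sin(19.0501°) = 46.246306
C = V + |VC|·bis = (-69.9709,-11.5805)
T_A = V + ((C−V)·d_A)·d_A = V + 43.7135·d_A = (-70.2791,3.5109)
T_B = V + ((C−V)·d_B)·d_B = V + 43.7135·d_B = (-60.4163,-23.2663)
sweep = 180° − θ = 141.8997°

center=(-69.9709,-11.5805) T_A=(-70.2791,3.5109) T_B=(-60.4163,-23.2663) sweep=141.8997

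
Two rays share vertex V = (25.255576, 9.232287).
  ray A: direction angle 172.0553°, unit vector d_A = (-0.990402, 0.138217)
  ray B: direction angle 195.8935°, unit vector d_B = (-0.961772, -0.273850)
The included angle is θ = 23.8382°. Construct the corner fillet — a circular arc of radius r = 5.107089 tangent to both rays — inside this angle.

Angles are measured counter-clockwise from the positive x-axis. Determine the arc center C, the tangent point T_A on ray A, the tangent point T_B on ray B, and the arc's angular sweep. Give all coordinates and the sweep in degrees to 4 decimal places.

center=(0.5870,7.5184) T_A=(1.2929,12.5764) T_B=(1.9856,2.6065) sweep=156.1618

bisector direction at 183.9744° = (-0.997595,-0.069311)
center distance |VC| = r/sin(θ/2) = 5.107089/sin(11.9191°) = 24.728029
C = V + |VC|·bis = (0.5870,7.5184)
T_A = V + ((C−V)·d_A)·d_A = V + 24.1949·d_A = (1.2929,12.5764)
T_B = V + ((C−V)·d_B)·d_B = V + 24.1949·d_B = (1.9856,2.6065)
sweep = 180° − θ = 156.1618°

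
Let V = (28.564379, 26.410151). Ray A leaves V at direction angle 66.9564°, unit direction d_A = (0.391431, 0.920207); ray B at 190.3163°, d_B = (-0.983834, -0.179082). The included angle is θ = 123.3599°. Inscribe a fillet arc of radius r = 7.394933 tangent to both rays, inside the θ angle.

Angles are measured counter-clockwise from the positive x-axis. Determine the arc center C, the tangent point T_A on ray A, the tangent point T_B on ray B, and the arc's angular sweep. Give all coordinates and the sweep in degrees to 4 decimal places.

center=(23.3194,32.9719) T_A=(30.1243,30.0773) T_B=(24.6437,25.6965) sweep=56.6401

bisector direction at 128.6364° = (-0.624375,0.781125)
center distance |VC| = r/sin(θ/2) = 7.394933/sin(61.6799°) = 8.400360
C = V + |VC|·bis = (23.3194,32.9719)
T_A = V + ((C−V)·d_A)·d_A = V + 3.9851·d_A = (30.1243,30.0773)
T_B = V + ((C−V)·d_B)·d_B = V + 3.9851·d_B = (24.6437,25.6965)
sweep = 180° − θ = 56.6401°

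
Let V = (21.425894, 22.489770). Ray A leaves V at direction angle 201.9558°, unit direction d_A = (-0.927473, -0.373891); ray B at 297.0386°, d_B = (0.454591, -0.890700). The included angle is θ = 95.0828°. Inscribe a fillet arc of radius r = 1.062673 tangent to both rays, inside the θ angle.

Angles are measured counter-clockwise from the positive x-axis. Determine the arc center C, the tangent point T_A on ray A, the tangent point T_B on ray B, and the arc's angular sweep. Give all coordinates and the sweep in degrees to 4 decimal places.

bisector direction at 249.4972° = (-0.350253,-0.936655)
center distance |VC| = r/sin(θ/2) = 1.062673/sin(47.5414°) = 1.440394
C = V + |VC|·bis = (20.9214,21.1406)
T_A = V + ((C−V)·d_A)·d_A = V + 0.9723·d_A = (20.5241,22.1262)
T_B = V + ((C−V)·d_B)·d_B = V + 0.9723·d_B = (21.8679,21.6237)
sweep = 180° − θ = 84.9172°

center=(20.9214,21.1406) T_A=(20.5241,22.1262) T_B=(21.8679,21.6237) sweep=84.9172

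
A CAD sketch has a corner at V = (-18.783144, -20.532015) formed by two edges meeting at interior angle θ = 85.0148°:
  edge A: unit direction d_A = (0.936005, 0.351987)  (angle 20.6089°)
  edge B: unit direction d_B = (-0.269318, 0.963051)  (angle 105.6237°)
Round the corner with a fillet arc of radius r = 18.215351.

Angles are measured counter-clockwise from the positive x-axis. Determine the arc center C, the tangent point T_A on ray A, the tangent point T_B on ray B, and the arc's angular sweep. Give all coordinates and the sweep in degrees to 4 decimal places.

bisector direction at 63.1163° = (0.452181,0.891926)
center distance |VC| = r/sin(θ/2) = 18.215351/sin(42.5074°) = 26.958331
C = V + |VC|·bis = (-6.5931,3.5128)
T_A = V + ((C−V)·d_A)·d_A = V + 19.8734·d_A = (-0.1815,-13.5368)
T_B = V + ((C−V)·d_B)·d_B = V + 19.8734·d_B = (-24.1354,-1.3929)
sweep = 180° − θ = 94.9852°

center=(-6.5931,3.5128) T_A=(-0.1815,-13.5368) T_B=(-24.1354,-1.3929) sweep=94.9852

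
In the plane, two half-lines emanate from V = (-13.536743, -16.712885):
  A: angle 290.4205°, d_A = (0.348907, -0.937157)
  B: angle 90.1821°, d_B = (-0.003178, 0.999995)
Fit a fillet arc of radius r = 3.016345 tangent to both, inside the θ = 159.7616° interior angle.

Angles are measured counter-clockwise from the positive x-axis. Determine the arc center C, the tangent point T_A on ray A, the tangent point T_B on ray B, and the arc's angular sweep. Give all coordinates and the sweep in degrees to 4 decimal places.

bisector direction at 10.3013° = (0.983881,0.178825)
center distance |VC| = r/sin(θ/2) = 3.016345/sin(79.8808°) = 3.064008
C = V + |VC|·bis = (-10.5221,-16.1650)
T_A = V + ((C−V)·d_A)·d_A = V + 0.5383·d_A = (-13.3489,-17.2174)
T_B = V + ((C−V)·d_B)·d_B = V + 0.5383·d_B = (-13.5385,-16.1746)
sweep = 180° − θ = 20.2384°

center=(-10.5221,-16.1650) T_A=(-13.3489,-17.2174) T_B=(-13.5385,-16.1746) sweep=20.2384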